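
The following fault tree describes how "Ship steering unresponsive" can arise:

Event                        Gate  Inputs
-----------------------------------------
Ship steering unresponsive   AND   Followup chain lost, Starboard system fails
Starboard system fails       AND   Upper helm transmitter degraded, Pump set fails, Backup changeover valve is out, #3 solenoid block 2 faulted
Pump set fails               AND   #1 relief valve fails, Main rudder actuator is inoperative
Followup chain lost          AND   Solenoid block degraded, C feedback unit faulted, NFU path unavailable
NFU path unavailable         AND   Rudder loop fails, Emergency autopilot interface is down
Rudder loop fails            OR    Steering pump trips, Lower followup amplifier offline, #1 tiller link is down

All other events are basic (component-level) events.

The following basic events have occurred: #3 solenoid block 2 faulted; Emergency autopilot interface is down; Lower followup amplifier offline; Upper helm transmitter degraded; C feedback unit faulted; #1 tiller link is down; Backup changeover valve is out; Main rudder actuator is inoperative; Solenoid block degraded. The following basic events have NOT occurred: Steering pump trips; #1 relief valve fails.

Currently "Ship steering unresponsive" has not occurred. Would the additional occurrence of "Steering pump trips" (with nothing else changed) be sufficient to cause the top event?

Counterfactual: set "Steering pump trips" to occurred.
Rudder loop fails [OR]: Steering pump trips=occurs, Lower followup amplifier offline=occurs, #1 tiller link is down=occurs → at least one input occurs → occurs.
NFU path unavailable [AND]: Rudder loop fails=occurs, Emergency autopilot interface is down=occurs → all inputs occur → occurs.
Followup chain lost [AND]: Solenoid block degraded=occurs, C feedback unit faulted=occurs, NFU path unavailable=occurs → all inputs occur → occurs.
Pump set fails [AND]: #1 relief valve fails=not, Main rudder actuator is inoperative=occurs → not all inputs occur → does not occur.
Starboard system fails [AND]: Upper helm transmitter degraded=occurs, Pump set fails=not, Backup changeover valve is out=occurs, #3 solenoid block 2 faulted=occurs → not all inputs occur → does not occur.
Ship steering unresponsive [AND]: Followup chain lost=occurs, Starboard system fails=not → not all inputs occur → does not occur.

No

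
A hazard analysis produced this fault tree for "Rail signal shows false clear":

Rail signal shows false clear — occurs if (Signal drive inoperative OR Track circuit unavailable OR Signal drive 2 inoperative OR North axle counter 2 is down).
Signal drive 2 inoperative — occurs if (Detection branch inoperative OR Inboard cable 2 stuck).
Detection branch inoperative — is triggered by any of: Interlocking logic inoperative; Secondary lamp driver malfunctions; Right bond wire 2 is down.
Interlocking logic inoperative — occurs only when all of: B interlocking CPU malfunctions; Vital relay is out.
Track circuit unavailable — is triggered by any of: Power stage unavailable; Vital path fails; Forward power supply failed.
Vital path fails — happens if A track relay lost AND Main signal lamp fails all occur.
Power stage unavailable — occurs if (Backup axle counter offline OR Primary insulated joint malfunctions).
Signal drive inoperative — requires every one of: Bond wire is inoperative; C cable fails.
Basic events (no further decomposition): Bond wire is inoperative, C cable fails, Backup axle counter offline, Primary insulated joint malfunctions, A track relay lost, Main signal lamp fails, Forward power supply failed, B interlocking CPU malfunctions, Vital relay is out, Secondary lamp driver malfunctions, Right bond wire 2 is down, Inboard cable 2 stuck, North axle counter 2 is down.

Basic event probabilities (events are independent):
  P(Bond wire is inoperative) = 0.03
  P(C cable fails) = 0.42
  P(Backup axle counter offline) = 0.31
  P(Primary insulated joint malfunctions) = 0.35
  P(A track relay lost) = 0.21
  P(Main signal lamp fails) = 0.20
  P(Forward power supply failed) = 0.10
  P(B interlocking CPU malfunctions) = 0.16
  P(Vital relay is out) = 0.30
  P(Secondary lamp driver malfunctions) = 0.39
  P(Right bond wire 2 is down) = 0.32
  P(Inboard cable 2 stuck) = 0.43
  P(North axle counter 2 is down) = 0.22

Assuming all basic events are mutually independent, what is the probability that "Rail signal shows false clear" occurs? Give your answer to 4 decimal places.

P(Signal drive inoperative) [AND] = 0.03 × 0.42 = 0.012600
P(Power stage unavailable) [OR] = 1 − (1−0.31) × (1−0.35) = 0.551500
P(Vital path fails) [AND] = 0.21 × 0.20 = 0.042000
P(Track circuit unavailable) [OR] = 1 − (1−0.551500) × (1−0.042000) × (1−0.10) = 0.613303
P(Interlocking logic inoperative) [AND] = 0.16 × 0.30 = 0.048000
P(Detection branch inoperative) [OR] = 1 − (1−0.048000) × (1−0.39) × (1−0.32) = 0.605110
P(Signal drive 2 inoperative) [OR] = 1 − (1−0.605110) × (1−0.43) = 0.774913
P(Rail signal shows false clear) [OR] = 1 − (1−0.012600) × (1−0.613303) × (1−0.774913) × (1−0.22) = 0.932964
Rounded to 4 decimal places: P(Rail signal shows false clear) ≈ 0.9330.

0.9330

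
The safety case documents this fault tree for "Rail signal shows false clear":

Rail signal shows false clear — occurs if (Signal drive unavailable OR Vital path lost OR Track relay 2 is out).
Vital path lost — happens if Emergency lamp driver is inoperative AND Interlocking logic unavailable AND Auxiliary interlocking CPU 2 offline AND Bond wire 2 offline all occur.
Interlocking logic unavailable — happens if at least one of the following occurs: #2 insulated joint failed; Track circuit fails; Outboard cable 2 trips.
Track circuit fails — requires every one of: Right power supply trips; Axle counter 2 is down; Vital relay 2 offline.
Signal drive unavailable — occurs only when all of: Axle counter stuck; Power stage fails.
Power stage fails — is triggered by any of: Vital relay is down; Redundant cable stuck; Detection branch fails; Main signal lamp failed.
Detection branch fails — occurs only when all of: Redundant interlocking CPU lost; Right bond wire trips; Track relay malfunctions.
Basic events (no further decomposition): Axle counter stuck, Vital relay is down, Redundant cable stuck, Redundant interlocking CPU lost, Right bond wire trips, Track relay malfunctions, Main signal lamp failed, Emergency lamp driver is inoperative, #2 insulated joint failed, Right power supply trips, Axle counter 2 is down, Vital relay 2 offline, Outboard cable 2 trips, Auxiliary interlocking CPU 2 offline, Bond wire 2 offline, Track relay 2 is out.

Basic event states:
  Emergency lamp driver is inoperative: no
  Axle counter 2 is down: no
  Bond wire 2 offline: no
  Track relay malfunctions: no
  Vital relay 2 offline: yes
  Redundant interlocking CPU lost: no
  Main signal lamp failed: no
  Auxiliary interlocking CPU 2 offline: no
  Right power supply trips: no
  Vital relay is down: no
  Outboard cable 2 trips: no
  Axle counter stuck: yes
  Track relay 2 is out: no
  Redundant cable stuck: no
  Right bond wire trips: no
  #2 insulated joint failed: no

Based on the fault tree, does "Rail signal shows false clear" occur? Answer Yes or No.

No

Detection branch fails [AND]: Redundant interlocking CPU lost=not, Right bond wire trips=not, Track relay malfunctions=not → not all inputs occur → does not occur.
Power stage fails [OR]: Vital relay is down=not, Redundant cable stuck=not, Detection branch fails=not, Main signal lamp failed=not → no input occurs → does not occur.
Signal drive unavailable [AND]: Axle counter stuck=occurs, Power stage fails=not → not all inputs occur → does not occur.
Track circuit fails [AND]: Right power supply trips=not, Axle counter 2 is down=not, Vital relay 2 offline=occurs → not all inputs occur → does not occur.
Interlocking logic unavailable [OR]: #2 insulated joint failed=not, Track circuit fails=not, Outboard cable 2 trips=not → no input occurs → does not occur.
Vital path lost [AND]: Emergency lamp driver is inoperative=not, Interlocking logic unavailable=not, Auxiliary interlocking CPU 2 offline=not, Bond wire 2 offline=not → not all inputs occur → does not occur.
Rail signal shows false clear [OR]: Signal drive unavailable=not, Vital path lost=not, Track relay 2 is out=not → no input occurs → does not occur.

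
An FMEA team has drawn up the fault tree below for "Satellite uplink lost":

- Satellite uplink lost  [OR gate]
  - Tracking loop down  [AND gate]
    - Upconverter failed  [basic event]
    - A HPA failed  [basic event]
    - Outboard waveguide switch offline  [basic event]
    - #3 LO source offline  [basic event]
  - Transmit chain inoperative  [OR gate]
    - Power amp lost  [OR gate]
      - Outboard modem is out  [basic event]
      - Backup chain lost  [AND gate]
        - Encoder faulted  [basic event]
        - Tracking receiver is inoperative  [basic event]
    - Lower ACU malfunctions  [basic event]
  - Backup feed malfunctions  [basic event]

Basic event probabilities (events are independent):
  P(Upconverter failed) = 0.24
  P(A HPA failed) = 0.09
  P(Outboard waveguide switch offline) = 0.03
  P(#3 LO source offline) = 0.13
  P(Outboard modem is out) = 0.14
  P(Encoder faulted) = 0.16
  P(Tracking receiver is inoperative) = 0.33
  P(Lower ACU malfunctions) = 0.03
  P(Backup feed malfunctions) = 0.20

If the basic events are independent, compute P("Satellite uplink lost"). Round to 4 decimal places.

0.3679

P(Tracking loop down) [AND] = 0.24 × 0.09 × 0.03 × 0.13 = 0.000084
P(Backup chain lost) [AND] = 0.16 × 0.33 = 0.052800
P(Power amp lost) [OR] = 1 − (1−0.14) × (1−0.052800) = 0.185408
P(Transmit chain inoperative) [OR] = 1 − (1−0.185408) × (1−0.03) = 0.209846
P(Satellite uplink lost) [OR] = 1 − (1−0.000084) × (1−0.209846) × (1−0.20) = 0.367930
Rounded to 4 decimal places: P(Satellite uplink lost) ≈ 0.3679.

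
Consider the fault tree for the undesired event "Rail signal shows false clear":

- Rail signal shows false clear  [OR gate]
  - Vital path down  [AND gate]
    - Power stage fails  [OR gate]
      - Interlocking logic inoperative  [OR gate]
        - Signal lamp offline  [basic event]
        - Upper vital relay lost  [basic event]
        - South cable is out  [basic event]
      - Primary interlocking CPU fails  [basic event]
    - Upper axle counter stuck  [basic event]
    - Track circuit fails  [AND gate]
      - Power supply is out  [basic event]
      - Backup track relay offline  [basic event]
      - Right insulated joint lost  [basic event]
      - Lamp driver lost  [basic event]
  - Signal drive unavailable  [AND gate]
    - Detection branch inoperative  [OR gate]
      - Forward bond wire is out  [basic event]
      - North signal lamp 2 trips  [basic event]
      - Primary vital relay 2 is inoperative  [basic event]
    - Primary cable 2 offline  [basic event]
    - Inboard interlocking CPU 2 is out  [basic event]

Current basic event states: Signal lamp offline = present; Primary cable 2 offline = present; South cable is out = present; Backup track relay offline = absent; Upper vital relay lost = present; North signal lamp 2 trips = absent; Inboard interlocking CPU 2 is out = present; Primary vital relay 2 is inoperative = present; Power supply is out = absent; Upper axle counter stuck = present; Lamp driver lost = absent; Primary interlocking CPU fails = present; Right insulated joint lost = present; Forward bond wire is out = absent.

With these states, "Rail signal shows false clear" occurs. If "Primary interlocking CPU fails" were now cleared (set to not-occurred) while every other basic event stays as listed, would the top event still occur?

Yes

Counterfactual: set "Primary interlocking CPU fails" to not occurred.
Interlocking logic inoperative [OR]: Signal lamp offline=occurs, Upper vital relay lost=occurs, South cable is out=occurs → at least one input occurs → occurs.
Power stage fails [OR]: Interlocking logic inoperative=occurs, Primary interlocking CPU fails=not → at least one input occurs → occurs.
Track circuit fails [AND]: Power supply is out=not, Backup track relay offline=not, Right insulated joint lost=occurs, Lamp driver lost=not → not all inputs occur → does not occur.
Vital path down [AND]: Power stage fails=occurs, Upper axle counter stuck=occurs, Track circuit fails=not → not all inputs occur → does not occur.
Detection branch inoperative [OR]: Forward bond wire is out=not, North signal lamp 2 trips=not, Primary vital relay 2 is inoperative=occurs → at least one input occurs → occurs.
Signal drive unavailable [AND]: Detection branch inoperative=occurs, Primary cable 2 offline=occurs, Inboard interlocking CPU 2 is out=occurs → all inputs occur → occurs.
Rail signal shows false clear [OR]: Vital path down=not, Signal drive unavailable=occurs → at least one input occurs → occurs.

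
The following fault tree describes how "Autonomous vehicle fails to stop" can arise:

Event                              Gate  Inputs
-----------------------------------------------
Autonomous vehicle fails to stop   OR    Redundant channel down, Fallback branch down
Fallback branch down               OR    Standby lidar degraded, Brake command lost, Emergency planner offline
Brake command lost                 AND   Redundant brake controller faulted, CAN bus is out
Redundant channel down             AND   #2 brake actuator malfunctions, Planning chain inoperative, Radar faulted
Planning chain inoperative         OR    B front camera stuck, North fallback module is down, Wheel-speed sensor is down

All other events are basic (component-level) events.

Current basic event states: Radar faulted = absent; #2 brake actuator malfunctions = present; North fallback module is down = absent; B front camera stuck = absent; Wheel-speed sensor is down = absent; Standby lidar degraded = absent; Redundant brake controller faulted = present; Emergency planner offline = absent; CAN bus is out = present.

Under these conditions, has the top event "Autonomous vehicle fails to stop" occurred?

Planning chain inoperative [OR]: B front camera stuck=not, North fallback module is down=not, Wheel-speed sensor is down=not → no input occurs → does not occur.
Redundant channel down [AND]: #2 brake actuator malfunctions=occurs, Planning chain inoperative=not, Radar faulted=not → not all inputs occur → does not occur.
Brake command lost [AND]: Redundant brake controller faulted=occurs, CAN bus is out=occurs → all inputs occur → occurs.
Fallback branch down [OR]: Standby lidar degraded=not, Brake command lost=occurs, Emergency planner offline=not → at least one input occurs → occurs.
Autonomous vehicle fails to stop [OR]: Redundant channel down=not, Fallback branch down=occurs → at least one input occurs → occurs.

Yes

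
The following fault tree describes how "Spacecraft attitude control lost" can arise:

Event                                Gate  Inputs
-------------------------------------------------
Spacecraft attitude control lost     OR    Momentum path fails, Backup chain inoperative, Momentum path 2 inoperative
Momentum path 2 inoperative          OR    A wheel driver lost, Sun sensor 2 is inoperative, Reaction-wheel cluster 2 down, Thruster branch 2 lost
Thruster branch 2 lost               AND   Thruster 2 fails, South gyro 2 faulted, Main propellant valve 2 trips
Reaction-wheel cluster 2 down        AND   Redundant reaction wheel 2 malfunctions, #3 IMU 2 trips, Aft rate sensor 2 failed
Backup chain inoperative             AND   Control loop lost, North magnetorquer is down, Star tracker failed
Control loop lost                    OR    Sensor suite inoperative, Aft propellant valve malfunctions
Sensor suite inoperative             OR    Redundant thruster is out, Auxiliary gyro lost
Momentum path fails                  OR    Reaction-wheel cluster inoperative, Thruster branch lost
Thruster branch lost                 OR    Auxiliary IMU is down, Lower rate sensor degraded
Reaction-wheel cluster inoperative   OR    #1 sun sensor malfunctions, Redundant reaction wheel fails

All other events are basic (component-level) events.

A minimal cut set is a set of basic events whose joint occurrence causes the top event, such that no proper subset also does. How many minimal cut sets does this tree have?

11

Reaction-wheel cluster inoperative [OR]: union of children's cut sets → 2 cut set(s).
Thruster branch lost [OR]: union of children's cut sets → 2 cut set(s).
Momentum path fails [OR]: union of children's cut sets → 4 cut set(s).
Sensor suite inoperative [OR]: union of children's cut sets → 2 cut set(s).
Control loop lost [OR]: union of children's cut sets → 3 cut set(s).
Backup chain inoperative [AND]: one cut set from each child combined → 3 × 1 × 1 = 3 cut set(s).
Reaction-wheel cluster 2 down [AND]: one cut set from each child combined → 1 × 1 × 1 = 1 cut set(s).
Thruster branch 2 lost [AND]: one cut set from each child combined → 1 × 1 × 1 = 1 cut set(s).
Momentum path 2 inoperative [OR]: union of children's cut sets → 4 cut set(s).
Spacecraft attitude control lost [OR]: union of children's cut sets → 11 cut set(s).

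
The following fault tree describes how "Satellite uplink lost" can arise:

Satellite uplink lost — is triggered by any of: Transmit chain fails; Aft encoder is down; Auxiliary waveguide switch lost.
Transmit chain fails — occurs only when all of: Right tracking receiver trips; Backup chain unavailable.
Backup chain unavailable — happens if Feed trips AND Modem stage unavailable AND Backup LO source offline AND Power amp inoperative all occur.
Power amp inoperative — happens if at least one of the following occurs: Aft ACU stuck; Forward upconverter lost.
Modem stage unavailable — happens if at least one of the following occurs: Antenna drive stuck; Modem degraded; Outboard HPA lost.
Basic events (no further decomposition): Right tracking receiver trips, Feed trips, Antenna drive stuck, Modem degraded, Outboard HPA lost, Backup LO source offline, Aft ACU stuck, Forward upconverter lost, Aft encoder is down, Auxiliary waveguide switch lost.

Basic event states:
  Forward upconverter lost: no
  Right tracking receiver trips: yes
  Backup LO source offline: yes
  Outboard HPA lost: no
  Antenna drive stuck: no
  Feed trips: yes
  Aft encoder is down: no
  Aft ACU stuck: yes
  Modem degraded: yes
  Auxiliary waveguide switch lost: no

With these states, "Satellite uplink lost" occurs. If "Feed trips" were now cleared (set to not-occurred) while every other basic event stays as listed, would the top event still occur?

Counterfactual: set "Feed trips" to not occurred.
Modem stage unavailable [OR]: Antenna drive stuck=not, Modem degraded=occurs, Outboard HPA lost=not → at least one input occurs → occurs.
Power amp inoperative [OR]: Aft ACU stuck=occurs, Forward upconverter lost=not → at least one input occurs → occurs.
Backup chain unavailable [AND]: Feed trips=not, Modem stage unavailable=occurs, Backup LO source offline=occurs, Power amp inoperative=occurs → not all inputs occur → does not occur.
Transmit chain fails [AND]: Right tracking receiver trips=occurs, Backup chain unavailable=not → not all inputs occur → does not occur.
Satellite uplink lost [OR]: Transmit chain fails=not, Aft encoder is down=not, Auxiliary waveguide switch lost=not → no input occurs → does not occur.

No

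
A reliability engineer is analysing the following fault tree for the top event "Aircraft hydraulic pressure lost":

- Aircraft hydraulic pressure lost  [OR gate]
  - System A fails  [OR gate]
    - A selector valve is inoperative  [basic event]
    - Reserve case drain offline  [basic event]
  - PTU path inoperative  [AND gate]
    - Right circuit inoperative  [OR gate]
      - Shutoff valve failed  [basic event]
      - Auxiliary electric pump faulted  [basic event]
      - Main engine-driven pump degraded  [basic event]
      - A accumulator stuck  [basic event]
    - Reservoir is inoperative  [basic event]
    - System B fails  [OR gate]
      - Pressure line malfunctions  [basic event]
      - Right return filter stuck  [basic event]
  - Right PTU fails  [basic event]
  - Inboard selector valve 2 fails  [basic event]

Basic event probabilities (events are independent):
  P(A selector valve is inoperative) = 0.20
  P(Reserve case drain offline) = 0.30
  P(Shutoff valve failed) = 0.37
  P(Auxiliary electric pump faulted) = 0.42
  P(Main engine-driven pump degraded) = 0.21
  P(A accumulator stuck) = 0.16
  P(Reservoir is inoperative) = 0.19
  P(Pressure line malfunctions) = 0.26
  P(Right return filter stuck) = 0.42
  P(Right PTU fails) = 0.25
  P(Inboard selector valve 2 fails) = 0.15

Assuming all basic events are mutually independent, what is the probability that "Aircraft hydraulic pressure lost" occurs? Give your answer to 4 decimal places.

P(System A fails) [OR] = 1 − (1−0.20) × (1−0.30) = 0.440000
P(Right circuit inoperative) [OR] = 1 − (1−0.37) × (1−0.42) × (1−0.21) × (1−0.16) = 0.757521
P(System B fails) [OR] = 1 − (1−0.26) × (1−0.42) = 0.570800
P(PTU path inoperative) [AND] = 0.757521 × 0.19 × 0.570800 = 0.082155
P(Aircraft hydraulic pressure lost) [OR] = 1 − (1−0.440000) × (1−0.082155) × (1−0.25) × (1−0.15) = 0.672329
Rounded to 4 decimal places: P(Aircraft hydraulic pressure lost) ≈ 0.6723.

0.6723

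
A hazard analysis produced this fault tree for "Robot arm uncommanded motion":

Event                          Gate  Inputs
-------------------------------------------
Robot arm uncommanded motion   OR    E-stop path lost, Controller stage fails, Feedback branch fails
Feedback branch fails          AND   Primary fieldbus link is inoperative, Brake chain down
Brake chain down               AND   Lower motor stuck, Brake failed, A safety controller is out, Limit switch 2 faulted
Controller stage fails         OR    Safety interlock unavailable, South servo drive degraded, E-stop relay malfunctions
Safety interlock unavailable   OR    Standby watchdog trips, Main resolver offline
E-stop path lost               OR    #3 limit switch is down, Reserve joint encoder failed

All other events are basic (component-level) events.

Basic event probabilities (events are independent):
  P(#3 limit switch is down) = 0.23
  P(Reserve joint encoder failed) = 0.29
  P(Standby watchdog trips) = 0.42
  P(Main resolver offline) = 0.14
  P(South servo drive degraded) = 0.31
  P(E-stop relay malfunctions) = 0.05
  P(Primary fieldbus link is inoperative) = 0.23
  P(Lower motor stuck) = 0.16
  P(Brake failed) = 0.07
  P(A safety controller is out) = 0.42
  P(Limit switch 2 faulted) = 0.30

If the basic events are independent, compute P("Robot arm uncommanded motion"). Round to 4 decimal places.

P(E-stop path lost) [OR] = 1 − (1−0.23) × (1−0.29) = 0.453300
P(Safety interlock unavailable) [OR] = 1 − (1−0.42) × (1−0.14) = 0.501200
P(Controller stage fails) [OR] = 1 − (1−0.501200) × (1−0.31) × (1−0.05) = 0.673037
P(Brake chain down) [AND] = 0.16 × 0.07 × 0.42 × 0.30 = 0.001411
P(Feedback branch fails) [AND] = 0.23 × 0.001411 = 0.000325
P(Robot arm uncommanded motion) [OR] = 1 − (1−0.453300) × (1−0.673037) × (1−0.000325) = 0.821307
Rounded to 4 decimal places: P(Robot arm uncommanded motion) ≈ 0.8213.

0.8213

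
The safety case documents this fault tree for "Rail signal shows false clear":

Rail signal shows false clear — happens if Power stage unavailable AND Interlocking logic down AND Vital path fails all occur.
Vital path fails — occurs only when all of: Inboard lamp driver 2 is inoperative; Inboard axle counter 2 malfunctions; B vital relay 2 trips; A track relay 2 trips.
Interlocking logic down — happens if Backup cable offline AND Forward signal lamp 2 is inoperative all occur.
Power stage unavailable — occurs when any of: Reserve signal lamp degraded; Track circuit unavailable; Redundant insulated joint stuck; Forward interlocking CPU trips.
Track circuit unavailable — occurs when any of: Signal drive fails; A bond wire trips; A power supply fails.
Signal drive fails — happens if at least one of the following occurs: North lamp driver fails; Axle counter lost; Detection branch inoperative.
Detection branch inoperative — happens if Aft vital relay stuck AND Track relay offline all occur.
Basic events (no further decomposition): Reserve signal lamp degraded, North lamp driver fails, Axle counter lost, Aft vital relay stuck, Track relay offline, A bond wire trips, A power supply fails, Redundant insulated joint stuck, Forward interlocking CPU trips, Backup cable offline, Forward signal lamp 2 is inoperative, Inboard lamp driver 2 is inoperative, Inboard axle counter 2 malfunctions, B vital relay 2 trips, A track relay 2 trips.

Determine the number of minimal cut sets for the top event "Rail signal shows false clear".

8

Detection branch inoperative [AND]: one cut set from each child combined → 1 × 1 = 1 cut set(s).
Signal drive fails [OR]: union of children's cut sets → 3 cut set(s).
Track circuit unavailable [OR]: union of children's cut sets → 5 cut set(s).
Power stage unavailable [OR]: union of children's cut sets → 8 cut set(s).
Interlocking logic down [AND]: one cut set from each child combined → 1 × 1 = 1 cut set(s).
Vital path fails [AND]: one cut set from each child combined → 1 × 1 × 1 × 1 = 1 cut set(s).
Rail signal shows false clear [AND]: one cut set from each child combined → 8 × 1 × 1 = 8 cut set(s).
Minimal cut sets: {A track relay 2 trips, B vital relay 2 trips, Backup cable offline, Forward signal lamp 2 is inoperative, Inboard axle counter 2 malfunctions, Inboard lamp driver 2 is inoperative, Reserve signal lamp degraded}; {A track relay 2 trips, B vital relay 2 trips, Backup cable offline, Forward signal lamp 2 is inoperative, Inboard axle counter 2 malfunctions, Inboard lamp driver 2 is inoperative, North lamp driver fails}; {A track relay 2 trips, Axle counter lost, B vital relay 2 trips, Backup cable offline, Forward signal lamp 2 is inoperative, Inboard axle counter 2 malfunctions, Inboard lamp driver 2 is inoperative}; {A track relay 2 trips, Aft vital relay stuck, B vital relay 2 trips, Backup cable offline, Forward signal lamp 2 is inoperative, Inboard axle counter 2 malfunctions, Inboard lamp driver 2 is inoperative, Track relay offline}; {A bond wire trips, A track relay 2 trips, B vital relay 2 trips, Backup cable offline, Forward signal lamp 2 is inoperative, Inboard axle counter 2 malfunctions, Inboard lamp driver 2 is inoperative}; {A power supply fails, A track relay 2 trips, B vital relay 2 trips, Backup cable offline, Forward signal lamp 2 is inoperative, Inboard axle counter 2 malfunctions, Inboard lamp driver 2 is inoperative}; {A track relay 2 trips, B vital relay 2 trips, Backup cable offline, Forward signal lamp 2 is inoperative, Inboard axle counter 2 malfunctions, Inboard lamp driver 2 is inoperative, Redundant insulated joint stuck}; {A track relay 2 trips, B vital relay 2 trips, Backup cable offline, Forward interlocking CPU trips, Forward signal lamp 2 is inoperative, Inboard axle counter 2 malfunctions, Inboard lamp driver 2 is inoperative}.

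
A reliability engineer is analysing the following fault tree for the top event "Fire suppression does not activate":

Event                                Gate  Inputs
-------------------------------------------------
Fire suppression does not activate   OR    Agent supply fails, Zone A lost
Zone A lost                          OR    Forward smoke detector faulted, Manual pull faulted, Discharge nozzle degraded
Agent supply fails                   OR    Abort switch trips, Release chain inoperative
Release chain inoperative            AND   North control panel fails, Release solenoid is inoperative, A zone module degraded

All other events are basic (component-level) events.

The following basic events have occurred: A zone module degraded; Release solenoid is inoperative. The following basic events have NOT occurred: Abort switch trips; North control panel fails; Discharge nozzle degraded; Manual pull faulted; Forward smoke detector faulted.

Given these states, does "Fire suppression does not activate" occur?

No

Release chain inoperative [AND]: North control panel fails=not, Release solenoid is inoperative=occurs, A zone module degraded=occurs → not all inputs occur → does not occur.
Agent supply fails [OR]: Abort switch trips=not, Release chain inoperative=not → no input occurs → does not occur.
Zone A lost [OR]: Forward smoke detector faulted=not, Manual pull faulted=not, Discharge nozzle degraded=not → no input occurs → does not occur.
Fire suppression does not activate [OR]: Agent supply fails=not, Zone A lost=not → no input occurs → does not occur.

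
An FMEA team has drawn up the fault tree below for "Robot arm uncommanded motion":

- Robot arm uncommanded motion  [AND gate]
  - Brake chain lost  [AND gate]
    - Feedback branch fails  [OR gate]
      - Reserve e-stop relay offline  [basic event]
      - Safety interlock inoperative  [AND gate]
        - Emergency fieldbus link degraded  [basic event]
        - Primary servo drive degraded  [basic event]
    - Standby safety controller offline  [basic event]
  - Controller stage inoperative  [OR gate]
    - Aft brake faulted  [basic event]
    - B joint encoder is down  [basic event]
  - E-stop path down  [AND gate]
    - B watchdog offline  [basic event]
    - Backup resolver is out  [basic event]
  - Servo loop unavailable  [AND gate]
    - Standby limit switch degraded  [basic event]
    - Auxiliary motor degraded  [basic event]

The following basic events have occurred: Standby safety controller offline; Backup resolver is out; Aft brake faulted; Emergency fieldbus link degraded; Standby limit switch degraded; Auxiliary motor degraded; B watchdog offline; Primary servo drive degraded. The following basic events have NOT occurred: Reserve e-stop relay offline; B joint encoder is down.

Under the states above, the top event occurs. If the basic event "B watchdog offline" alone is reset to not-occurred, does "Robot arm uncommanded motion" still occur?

Counterfactual: set "B watchdog offline" to not occurred.
Safety interlock inoperative [AND]: Emergency fieldbus link degraded=occurs, Primary servo drive degraded=occurs → all inputs occur → occurs.
Feedback branch fails [OR]: Reserve e-stop relay offline=not, Safety interlock inoperative=occurs → at least one input occurs → occurs.
Brake chain lost [AND]: Feedback branch fails=occurs, Standby safety controller offline=occurs → all inputs occur → occurs.
Controller stage inoperative [OR]: Aft brake faulted=occurs, B joint encoder is down=not → at least one input occurs → occurs.
E-stop path down [AND]: B watchdog offline=not, Backup resolver is out=occurs → not all inputs occur → does not occur.
Servo loop unavailable [AND]: Standby limit switch degraded=occurs, Auxiliary motor degraded=occurs → all inputs occur → occurs.
Robot arm uncommanded motion [AND]: Brake chain lost=occurs, Controller stage inoperative=occurs, E-stop path down=not, Servo loop unavailable=occurs → not all inputs occur → does not occur.

No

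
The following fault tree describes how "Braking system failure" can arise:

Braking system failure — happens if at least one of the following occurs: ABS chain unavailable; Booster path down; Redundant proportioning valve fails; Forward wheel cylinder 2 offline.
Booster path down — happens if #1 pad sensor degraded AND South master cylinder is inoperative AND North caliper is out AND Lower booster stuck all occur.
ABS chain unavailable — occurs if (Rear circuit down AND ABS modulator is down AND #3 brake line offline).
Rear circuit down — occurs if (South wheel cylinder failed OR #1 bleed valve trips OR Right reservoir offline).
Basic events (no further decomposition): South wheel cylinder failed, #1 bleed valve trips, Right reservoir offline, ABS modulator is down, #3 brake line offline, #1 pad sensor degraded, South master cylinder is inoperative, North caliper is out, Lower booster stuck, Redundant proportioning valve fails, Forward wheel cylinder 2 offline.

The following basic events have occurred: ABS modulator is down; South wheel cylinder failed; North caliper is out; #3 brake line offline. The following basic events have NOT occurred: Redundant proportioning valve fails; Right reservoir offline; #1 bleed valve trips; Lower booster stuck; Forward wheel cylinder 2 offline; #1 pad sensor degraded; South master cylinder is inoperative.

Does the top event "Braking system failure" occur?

Yes

Rear circuit down [OR]: South wheel cylinder failed=occurs, #1 bleed valve trips=not, Right reservoir offline=not → at least one input occurs → occurs.
ABS chain unavailable [AND]: Rear circuit down=occurs, ABS modulator is down=occurs, #3 brake line offline=occurs → all inputs occur → occurs.
Booster path down [AND]: #1 pad sensor degraded=not, South master cylinder is inoperative=not, North caliper is out=occurs, Lower booster stuck=not → not all inputs occur → does not occur.
Braking system failure [OR]: ABS chain unavailable=occurs, Booster path down=not, Redundant proportioning valve fails=not, Forward wheel cylinder 2 offline=not → at least one input occurs → occurs.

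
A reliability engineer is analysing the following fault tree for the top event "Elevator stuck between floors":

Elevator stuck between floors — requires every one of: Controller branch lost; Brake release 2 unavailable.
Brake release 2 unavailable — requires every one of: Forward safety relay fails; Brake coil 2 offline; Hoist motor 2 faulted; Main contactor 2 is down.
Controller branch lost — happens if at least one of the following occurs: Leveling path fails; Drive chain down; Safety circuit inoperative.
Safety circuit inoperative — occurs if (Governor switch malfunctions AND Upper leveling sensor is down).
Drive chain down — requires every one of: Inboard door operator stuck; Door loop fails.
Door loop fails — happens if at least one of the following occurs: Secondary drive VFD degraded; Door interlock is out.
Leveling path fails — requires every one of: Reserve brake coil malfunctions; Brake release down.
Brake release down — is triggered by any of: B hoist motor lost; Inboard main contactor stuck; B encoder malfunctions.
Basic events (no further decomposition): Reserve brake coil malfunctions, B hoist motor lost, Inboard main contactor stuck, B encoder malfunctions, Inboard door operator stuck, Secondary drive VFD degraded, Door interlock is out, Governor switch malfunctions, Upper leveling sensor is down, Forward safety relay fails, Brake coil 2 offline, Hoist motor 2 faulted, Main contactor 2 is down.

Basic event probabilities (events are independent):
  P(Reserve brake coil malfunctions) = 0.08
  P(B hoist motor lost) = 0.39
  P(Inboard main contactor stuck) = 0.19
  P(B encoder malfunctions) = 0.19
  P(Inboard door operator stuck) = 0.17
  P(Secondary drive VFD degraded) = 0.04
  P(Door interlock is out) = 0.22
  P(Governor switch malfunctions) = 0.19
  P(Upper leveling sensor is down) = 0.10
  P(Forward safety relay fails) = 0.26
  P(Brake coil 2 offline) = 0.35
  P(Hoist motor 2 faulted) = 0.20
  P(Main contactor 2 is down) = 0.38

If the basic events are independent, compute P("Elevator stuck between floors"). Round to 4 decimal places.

P(Brake release down) [OR] = 1 − (1−0.39) × (1−0.19) × (1−0.19) = 0.599779
P(Leveling path fails) [AND] = 0.08 × 0.599779 = 0.047982
P(Door loop fails) [OR] = 1 − (1−0.04) × (1−0.22) = 0.251200
P(Drive chain down) [AND] = 0.17 × 0.251200 = 0.042704
P(Safety circuit inoperative) [AND] = 0.19 × 0.10 = 0.019000
P(Controller branch lost) [OR] = 1 − (1−0.047982) × (1−0.042704) × (1−0.019000) = 0.105953
P(Brake release 2 unavailable) [AND] = 0.26 × 0.35 × 0.20 × 0.38 = 0.006916
P(Elevator stuck between floors) [AND] = 0.105953 × 0.006916 = 0.000733
Rounded to 4 decimal places: P(Elevator stuck between floors) ≈ 0.0007.

0.0007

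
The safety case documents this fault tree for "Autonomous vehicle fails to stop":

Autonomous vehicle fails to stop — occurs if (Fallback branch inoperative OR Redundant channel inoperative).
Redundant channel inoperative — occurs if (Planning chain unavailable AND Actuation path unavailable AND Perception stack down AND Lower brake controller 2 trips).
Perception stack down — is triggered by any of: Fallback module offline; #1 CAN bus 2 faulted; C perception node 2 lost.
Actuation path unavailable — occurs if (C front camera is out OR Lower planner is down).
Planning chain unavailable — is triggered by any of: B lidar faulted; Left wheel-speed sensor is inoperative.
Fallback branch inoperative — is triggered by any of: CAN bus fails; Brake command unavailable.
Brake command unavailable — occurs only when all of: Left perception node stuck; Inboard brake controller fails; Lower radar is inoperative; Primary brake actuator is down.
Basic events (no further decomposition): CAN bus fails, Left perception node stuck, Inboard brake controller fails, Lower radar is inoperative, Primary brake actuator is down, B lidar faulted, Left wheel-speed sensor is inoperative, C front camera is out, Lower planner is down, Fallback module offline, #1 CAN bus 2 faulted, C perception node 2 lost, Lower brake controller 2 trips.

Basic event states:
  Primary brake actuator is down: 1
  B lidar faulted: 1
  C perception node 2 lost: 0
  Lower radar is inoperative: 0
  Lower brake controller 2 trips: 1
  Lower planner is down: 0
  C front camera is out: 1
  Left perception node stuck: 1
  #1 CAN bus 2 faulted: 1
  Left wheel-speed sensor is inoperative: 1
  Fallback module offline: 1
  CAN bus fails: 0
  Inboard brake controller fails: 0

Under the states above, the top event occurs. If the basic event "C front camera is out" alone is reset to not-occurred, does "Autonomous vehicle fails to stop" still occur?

No

Counterfactual: set "C front camera is out" to not occurred.
Brake command unavailable [AND]: Left perception node stuck=occurs, Inboard brake controller fails=not, Lower radar is inoperative=not, Primary brake actuator is down=occurs → not all inputs occur → does not occur.
Fallback branch inoperative [OR]: CAN bus fails=not, Brake command unavailable=not → no input occurs → does not occur.
Planning chain unavailable [OR]: B lidar faulted=occurs, Left wheel-speed sensor is inoperative=occurs → at least one input occurs → occurs.
Actuation path unavailable [OR]: C front camera is out=not, Lower planner is down=not → no input occurs → does not occur.
Perception stack down [OR]: Fallback module offline=occurs, #1 CAN bus 2 faulted=occurs, C perception node 2 lost=not → at least one input occurs → occurs.
Redundant channel inoperative [AND]: Planning chain unavailable=occurs, Actuation path unavailable=not, Perception stack down=occurs, Lower brake controller 2 trips=occurs → not all inputs occur → does not occur.
Autonomous vehicle fails to stop [OR]: Fallback branch inoperative=not, Redundant channel inoperative=not → no input occurs → does not occur.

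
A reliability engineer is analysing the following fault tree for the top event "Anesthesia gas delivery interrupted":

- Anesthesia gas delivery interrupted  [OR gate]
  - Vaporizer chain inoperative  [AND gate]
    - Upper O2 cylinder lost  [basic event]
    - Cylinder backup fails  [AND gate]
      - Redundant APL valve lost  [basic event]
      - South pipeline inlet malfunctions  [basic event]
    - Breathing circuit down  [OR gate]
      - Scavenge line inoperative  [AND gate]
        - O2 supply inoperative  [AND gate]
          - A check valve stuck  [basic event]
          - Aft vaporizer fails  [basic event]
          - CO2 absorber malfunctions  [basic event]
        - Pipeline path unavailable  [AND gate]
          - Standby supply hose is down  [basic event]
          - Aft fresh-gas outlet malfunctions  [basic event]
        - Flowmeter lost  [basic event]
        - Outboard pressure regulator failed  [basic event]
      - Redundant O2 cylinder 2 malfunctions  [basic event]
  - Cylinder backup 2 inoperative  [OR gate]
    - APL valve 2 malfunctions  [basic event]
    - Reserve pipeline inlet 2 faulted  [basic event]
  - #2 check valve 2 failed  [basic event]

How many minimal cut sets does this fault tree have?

Cylinder backup fails [AND]: one cut set from each child combined → 1 × 1 = 1 cut set(s).
O2 supply inoperative [AND]: one cut set from each child combined → 1 × 1 × 1 = 1 cut set(s).
Pipeline path unavailable [AND]: one cut set from each child combined → 1 × 1 = 1 cut set(s).
Scavenge line inoperative [AND]: one cut set from each child combined → 1 × 1 × 1 × 1 = 1 cut set(s).
Breathing circuit down [OR]: union of children's cut sets → 2 cut set(s).
Vaporizer chain inoperative [AND]: one cut set from each child combined → 1 × 1 × 2 = 2 cut set(s).
Cylinder backup 2 inoperative [OR]: union of children's cut sets → 2 cut set(s).
Anesthesia gas delivery interrupted [OR]: union of children's cut sets → 5 cut set(s).
Minimal cut sets: {A check valve stuck, Aft fresh-gas outlet malfunctions, Aft vaporizer fails, CO2 absorber malfunctions, Flowmeter lost, Outboard pressure regulator failed, Redundant APL valve lost, South pipeline inlet malfunctions, Standby supply hose is down, Upper O2 cylinder lost}; {Redundant APL valve lost, Redundant O2 cylinder 2 malfunctions, South pipeline inlet malfunctions, Upper O2 cylinder lost}; {APL valve 2 malfunctions}; {Reserve pipeline inlet 2 faulted}; {#2 check valve 2 failed}.

5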